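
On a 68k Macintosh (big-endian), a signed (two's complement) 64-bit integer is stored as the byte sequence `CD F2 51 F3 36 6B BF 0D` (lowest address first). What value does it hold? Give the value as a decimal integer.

Big-endian stores the most-significant byte at the lowest address.
The bytes are already most-significant first: 0xCDF251F3366BBF0D.
Top bit is set, so as a signed 64-bit value this is 0xCDF251F3366BBF0D − 2^64 = -3606730246538412275.

-3606730246538412275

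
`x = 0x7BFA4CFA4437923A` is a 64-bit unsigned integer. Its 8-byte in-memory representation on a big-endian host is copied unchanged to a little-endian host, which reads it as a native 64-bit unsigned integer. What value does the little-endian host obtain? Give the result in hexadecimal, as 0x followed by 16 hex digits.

0x3A923744FA4CFA7B

Stored big-endian, the bytes at ascending addresses are 7B FA 4C FA 44 37 92 3A.
Read back as little-endian, the first byte is least significant, giving 0x3A923744FA4CFA7B.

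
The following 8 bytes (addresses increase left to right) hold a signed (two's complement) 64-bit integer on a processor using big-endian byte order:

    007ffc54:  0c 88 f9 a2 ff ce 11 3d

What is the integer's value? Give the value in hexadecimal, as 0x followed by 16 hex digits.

In big-endian order the high byte comes first in memory.
The bytes are already most-significant first: 0x0C88F9A2FFCE113D.

0x0C88F9A2FFCE113D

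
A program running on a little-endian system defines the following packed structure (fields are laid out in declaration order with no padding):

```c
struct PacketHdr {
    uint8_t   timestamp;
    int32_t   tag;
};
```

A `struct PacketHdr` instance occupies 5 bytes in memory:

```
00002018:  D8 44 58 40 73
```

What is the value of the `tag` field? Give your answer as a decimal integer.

`tag` follows `timestamp` (1 byte), so it starts at byte offset 1 and occupies 4 bytes.
Bytes at offsets 1..4: 44 58 40 73.
Little-endian stores the least-significant byte at the lowest address.
Reassemble most-significant byte first: 73 40 58 44 → 0x73405844.
0x73405844 = 1933596740.

1933596740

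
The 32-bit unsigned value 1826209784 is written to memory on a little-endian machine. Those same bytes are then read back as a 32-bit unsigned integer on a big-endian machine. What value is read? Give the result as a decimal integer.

1826209784 in 32-bit hexadecimal is 0x6CD9BFF8.
Stored little-endian, the bytes at ascending addresses are F8 BF D9 6C.
Read back as big-endian, the last byte is least significant, giving 0xF8BFD96C.
0xF8BFD96C = 4173322604.

4173322604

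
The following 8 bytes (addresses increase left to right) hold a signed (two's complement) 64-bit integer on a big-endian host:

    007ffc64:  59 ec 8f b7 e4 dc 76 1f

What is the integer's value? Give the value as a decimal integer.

Big-endian: lowest address holds the most-significant byte.
The bytes are already most-significant first: 0x59EC8FB7E4DC761F.
0x59EC8FB7E4DC761F = 6479711983860741663.

6479711983860741663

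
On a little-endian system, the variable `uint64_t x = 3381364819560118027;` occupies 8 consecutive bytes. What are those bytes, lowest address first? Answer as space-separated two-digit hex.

3381364819560118027 in hexadecimal, padded to 64 bits, is 0x2EED05635DE2370B.
Split into bytes (most-significant first): 2E ED 05 63 5D E2 37 0B.
Little-endian: lowest address holds the least-significant byte.
So at ascending addresses the bytes are 0B 37 E2 5D 63 05 ED 2E.

0B 37 E2 5D 63 05 ED 2E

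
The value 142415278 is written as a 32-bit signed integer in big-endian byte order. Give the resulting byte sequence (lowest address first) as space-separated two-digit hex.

142415278 in hexadecimal, padded to 32 bits, is 0x087D15AE.
Split into bytes (most-significant first): 08 7D 15 AE.
Big-endian stores the most-significant byte at the lowest address.
So the memory order matches the most-significant-first order: 08 7D 15 AE.

08 7D 15 AE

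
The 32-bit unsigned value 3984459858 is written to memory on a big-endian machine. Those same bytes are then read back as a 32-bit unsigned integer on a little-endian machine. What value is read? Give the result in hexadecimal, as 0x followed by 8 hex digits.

0x52087EED

3984459858 in 32-bit hexadecimal is 0xED7E0852.
Stored big-endian, the bytes at ascending addresses are ED 7E 08 52.
Read back as little-endian, the first byte is least significant, giving 0x52087EED.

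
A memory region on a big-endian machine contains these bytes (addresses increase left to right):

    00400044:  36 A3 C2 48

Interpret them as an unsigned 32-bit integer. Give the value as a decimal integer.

916701768

Big-endian stores the most-significant byte at the lowest address.
The bytes are already most-significant first: 0x36A3C248.
0x36A3C248 = 916701768.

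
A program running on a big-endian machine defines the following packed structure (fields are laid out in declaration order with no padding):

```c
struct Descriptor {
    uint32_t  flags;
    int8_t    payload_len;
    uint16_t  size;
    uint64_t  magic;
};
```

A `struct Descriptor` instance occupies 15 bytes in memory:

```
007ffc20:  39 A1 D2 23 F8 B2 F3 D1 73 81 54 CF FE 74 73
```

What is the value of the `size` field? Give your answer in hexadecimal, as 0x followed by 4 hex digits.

0xB2F3

`size` follows `flags` (4 B), `payload_len` (1 B), so it starts at offset 4 + 1 = 5 and occupies 2 bytes.
Bytes at offsets 5..6: B2 F3.
Big-endian: lowest address holds the most-significant byte.
The bytes are already most-significant first: 0xB2F3.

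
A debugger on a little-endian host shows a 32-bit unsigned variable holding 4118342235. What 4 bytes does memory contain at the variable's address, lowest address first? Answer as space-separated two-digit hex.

5B EA 78 F5

4118342235 in hexadecimal, padded to 32 bits, is 0xF578EA5B.
Split into bytes (most-significant first): F5 78 EA 5B.
Little-endian stores the least-significant byte at the lowest address.
So at ascending addresses the bytes are 5B EA 78 F5.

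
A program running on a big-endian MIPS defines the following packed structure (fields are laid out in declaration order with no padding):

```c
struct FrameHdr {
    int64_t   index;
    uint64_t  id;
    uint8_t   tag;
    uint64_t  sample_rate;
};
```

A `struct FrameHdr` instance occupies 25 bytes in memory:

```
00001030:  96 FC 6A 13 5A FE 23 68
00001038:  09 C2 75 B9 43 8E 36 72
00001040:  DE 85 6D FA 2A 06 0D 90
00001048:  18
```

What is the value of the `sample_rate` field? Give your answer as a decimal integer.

`sample_rate` follows `index` (8 B), `id` (8 B), `tag` (1 B), so it starts at offset 8 + 8 + 1 = 17 and occupies 8 bytes.
Bytes at offsets 17..24: 85 6D FA 2A 06 0D 90 18.
Big-endian stores the most-significant byte at the lowest address.
The bytes are already most-significant first: 0x856DFA2A060D9018.
0x856DFA2A060D9018 = 9614615837902999576.

9614615837902999576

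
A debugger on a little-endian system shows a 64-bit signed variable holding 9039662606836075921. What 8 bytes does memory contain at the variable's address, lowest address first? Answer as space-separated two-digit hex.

9039662606836075921 in hexadecimal, padded to 64 bits, is 0x7D73553F29D88D91.
Split into bytes (most-significant first): 7D 73 55 3F 29 D8 8D 91.
Little-endian: lowest address holds the least-significant byte.
So at ascending addresses the bytes are 91 8D D8 29 3F 55 73 7D.

91 8D D8 29 3F 55 73 7D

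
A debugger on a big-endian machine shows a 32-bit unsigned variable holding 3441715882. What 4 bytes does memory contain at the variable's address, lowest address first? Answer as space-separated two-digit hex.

3441715882 in hexadecimal, padded to 32 bits, is 0xCD246AAA.
Split into bytes (most-significant first): CD 24 6A AA.
Big-endian stores the most-significant byte at the lowest address.
So the memory order matches the most-significant-first order: CD 24 6A AA.

CD 24 6A AA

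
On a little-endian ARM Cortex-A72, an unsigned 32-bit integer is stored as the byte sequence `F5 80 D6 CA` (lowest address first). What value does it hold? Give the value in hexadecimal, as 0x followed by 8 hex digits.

0xCAD680F5

In little-endian order the low byte comes first in memory.
Reassemble most-significant byte first: CA D6 80 F5 → 0xCAD680F5.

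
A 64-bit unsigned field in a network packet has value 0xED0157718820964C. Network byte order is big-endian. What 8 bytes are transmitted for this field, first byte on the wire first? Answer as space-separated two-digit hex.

ED 01 57 71 88 20 96 4C

Split into bytes (most-significant first): ED 01 57 71 88 20 96 4C.
In big-endian order the high byte comes first in memory.
So the memory order matches the most-significant-first order: ED 01 57 71 88 20 96 4C.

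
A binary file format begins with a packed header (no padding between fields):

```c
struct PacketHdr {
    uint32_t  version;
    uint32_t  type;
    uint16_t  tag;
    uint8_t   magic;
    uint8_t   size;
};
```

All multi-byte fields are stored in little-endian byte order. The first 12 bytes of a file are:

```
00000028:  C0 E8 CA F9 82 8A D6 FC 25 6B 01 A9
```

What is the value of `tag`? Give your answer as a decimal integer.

`tag` follows `version` (4 B), `type` (4 B), so it starts at offset 4 + 4 = 8 and occupies 2 bytes.
Bytes at offsets 8..9: 25 6B.
In little-endian order the low byte comes first in memory.
Reassemble most-significant byte first: 6B 25 → 0x6B25.
0x6B25 = 27429.

27429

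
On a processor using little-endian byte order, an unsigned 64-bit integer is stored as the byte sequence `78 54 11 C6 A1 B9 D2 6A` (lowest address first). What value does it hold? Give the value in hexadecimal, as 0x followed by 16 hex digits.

Little-endian: lowest address holds the least-significant byte.
Reassemble most-significant byte first: 6A D2 B9 A1 C6 11 54 78 → 0x6AD2B9A1C6115478.

0x6AD2B9A1C6115478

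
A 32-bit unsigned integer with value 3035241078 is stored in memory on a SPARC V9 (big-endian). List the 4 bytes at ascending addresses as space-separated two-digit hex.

3035241078 in hexadecimal, padded to 32 bits, is 0xB4EA1A76.
Split into bytes (most-significant first): B4 EA 1A 76.
In big-endian order the high byte comes first in memory.
So the memory order matches the most-significant-first order: B4 EA 1A 76.

B4 EA 1A 76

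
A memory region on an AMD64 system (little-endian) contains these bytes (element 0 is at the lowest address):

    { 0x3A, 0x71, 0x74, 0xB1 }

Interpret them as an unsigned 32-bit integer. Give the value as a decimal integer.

In little-endian order the low byte comes first in memory.
Reassemble most-significant byte first: B1 74 71 3A → 0xB174713A.
0xB174713A = 2977198394.

2977198394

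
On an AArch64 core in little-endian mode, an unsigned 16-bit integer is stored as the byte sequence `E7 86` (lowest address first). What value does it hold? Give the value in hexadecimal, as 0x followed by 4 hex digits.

In little-endian order the low byte comes first in memory.
Reassemble most-significant byte first: 86 E7 → 0x86E7.

0x86E7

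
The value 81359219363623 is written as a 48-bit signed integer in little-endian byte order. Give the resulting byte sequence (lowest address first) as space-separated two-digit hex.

27 8F 5E EB FE 49

81359219363623 in hexadecimal, padded to 48 bits, is 0x49FEEB5E8F27.
Split into bytes (most-significant first): 49 FE EB 5E 8F 27.
In little-endian order the low byte comes first in memory.
So at ascending addresses the bytes are 27 8F 5E EB FE 49.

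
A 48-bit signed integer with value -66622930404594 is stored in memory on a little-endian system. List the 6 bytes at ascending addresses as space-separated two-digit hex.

Two's complement of -66622930404594 in 48 bits: 66622930404594 = 0x3C97DC19C4F2; invert → 0xC36823E63B0D; add 1 → 0xC36823E63B0E.
Split into bytes (most-significant first): C3 68 23 E6 3B 0E.
Little-endian: lowest address holds the least-significant byte.
So at ascending addresses the bytes are 0E 3B E6 23 68 C3.

0E 3B E6 23 68 C3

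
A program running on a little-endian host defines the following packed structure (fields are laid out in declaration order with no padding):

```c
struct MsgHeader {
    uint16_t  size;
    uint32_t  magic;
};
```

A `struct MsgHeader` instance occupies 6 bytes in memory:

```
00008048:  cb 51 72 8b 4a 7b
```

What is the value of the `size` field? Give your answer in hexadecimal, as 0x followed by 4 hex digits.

0x51CB

`size` is the first field, at byte offset 0, occupying 2 bytes.
Bytes at offsets 0..1: CB 51.
Little-endian stores the least-significant byte at the lowest address.
Reassemble most-significant byte first: 51 CB → 0x51CB.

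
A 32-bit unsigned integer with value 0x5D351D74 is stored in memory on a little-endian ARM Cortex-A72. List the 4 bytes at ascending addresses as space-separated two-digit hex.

Split into bytes (most-significant first): 5D 35 1D 74.
Little-endian: lowest address holds the least-significant byte.
So at ascending addresses the bytes are 74 1D 35 5D.

74 1D 35 5D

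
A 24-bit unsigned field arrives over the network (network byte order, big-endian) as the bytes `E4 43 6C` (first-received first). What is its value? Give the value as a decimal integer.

14959468

Big-endian: lowest address holds the most-significant byte.
The bytes are already most-significant first: 0xE4436C.
0xE4436C = 14959468.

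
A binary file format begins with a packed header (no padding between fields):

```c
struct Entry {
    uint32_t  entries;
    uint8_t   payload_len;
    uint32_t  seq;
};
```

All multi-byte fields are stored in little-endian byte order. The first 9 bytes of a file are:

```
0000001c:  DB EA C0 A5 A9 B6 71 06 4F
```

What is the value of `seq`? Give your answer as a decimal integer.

`seq` follows `entries` (4 B), `payload_len` (1 B), so it starts at offset 4 + 1 = 5 and occupies 4 bytes.
Bytes at offsets 5..8: B6 71 06 4F.
Little-endian: lowest address holds the least-significant byte.
Reassemble most-significant byte first: 4F 06 71 B6 → 0x4F0671B6.
0x4F0671B6 = 1325822390.

1325822390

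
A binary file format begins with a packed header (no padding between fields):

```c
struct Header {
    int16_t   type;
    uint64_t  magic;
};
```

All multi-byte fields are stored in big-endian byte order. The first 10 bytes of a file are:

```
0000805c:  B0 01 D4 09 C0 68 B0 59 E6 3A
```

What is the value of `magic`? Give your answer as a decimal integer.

15278954766698931770

`magic` follows `type` (2 bytes), so it starts at byte offset 2 and occupies 8 bytes.
Bytes at offsets 2..9: D4 09 C0 68 B0 59 E6 3A.
In big-endian order the high byte comes first in memory.
The bytes are already most-significant first: 0xD409C068B059E63A.
0xD409C068B059E63A = 15278954766698931770.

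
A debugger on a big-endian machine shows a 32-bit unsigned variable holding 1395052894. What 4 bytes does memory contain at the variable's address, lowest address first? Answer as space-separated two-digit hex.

1395052894 in hexadecimal, padded to 32 bits, is 0x5326D15E.
Split into bytes (most-significant first): 53 26 D1 5E.
Big-endian stores the most-significant byte at the lowest address.
So the memory order matches the most-significant-first order: 53 26 D1 5E.

53 26 D1 5E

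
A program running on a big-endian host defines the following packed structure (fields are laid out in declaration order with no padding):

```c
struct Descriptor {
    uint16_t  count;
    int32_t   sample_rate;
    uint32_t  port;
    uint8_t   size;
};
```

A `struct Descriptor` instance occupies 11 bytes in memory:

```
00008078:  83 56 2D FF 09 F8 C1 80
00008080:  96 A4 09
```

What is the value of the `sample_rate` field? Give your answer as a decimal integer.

`sample_rate` follows `count` (2 bytes), so it starts at byte offset 2 and occupies 4 bytes.
Bytes at offsets 2..5: 2D FF 09 F8.
In big-endian order the high byte comes first in memory.
The bytes are already most-significant first: 0x2DFF09F8.
0x2DFF09F8 = 771688952.

771688952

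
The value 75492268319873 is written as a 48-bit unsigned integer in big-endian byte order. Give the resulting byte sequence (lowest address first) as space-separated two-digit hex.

44 A8 E9 D6 24 81

75492268319873 in hexadecimal, padded to 48 bits, is 0x44A8E9D62481.
Split into bytes (most-significant first): 44 A8 E9 D6 24 81.
Big-endian: lowest address holds the most-significant byte.
So the memory order matches the most-significant-first order: 44 A8 E9 D6 24 81.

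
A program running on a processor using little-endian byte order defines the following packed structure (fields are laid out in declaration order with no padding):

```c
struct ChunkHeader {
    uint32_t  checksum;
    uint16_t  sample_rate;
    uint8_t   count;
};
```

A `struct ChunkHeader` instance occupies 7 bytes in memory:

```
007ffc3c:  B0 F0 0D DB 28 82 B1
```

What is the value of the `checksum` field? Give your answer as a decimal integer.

3675123888

`checksum` is the first field, at byte offset 0, occupying 4 bytes.
Bytes at offsets 0..3: B0 F0 0D DB.
Little-endian: lowest address holds the least-significant byte.
Reassemble most-significant byte first: DB 0D F0 B0 → 0xDB0DF0B0.
0xDB0DF0B0 = 3675123888.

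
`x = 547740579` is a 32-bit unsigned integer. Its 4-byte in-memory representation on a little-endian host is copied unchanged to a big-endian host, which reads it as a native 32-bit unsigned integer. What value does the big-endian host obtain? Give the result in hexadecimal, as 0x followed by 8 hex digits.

547740579 in 32-bit hexadecimal is 0x20A5DBA3.
Stored little-endian, the bytes at ascending addresses are A3 DB A5 20.
Read back as big-endian, the last byte is least significant, giving 0xA3DBA520.

0xA3DBA520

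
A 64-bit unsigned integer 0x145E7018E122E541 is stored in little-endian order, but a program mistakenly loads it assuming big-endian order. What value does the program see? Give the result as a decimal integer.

4748239732305059348

Stored little-endian, the bytes at ascending addresses are 41 E5 22 E1 18 70 5E 14.
Read back as big-endian, the last byte is least significant, giving 0x41E522E118705E14.
0x41E522E118705E14 = 4748239732305059348.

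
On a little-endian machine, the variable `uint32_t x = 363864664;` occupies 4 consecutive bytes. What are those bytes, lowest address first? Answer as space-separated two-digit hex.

363864664 in hexadecimal, padded to 32 bits, is 0x15B02258.
Split into bytes (most-significant first): 15 B0 22 58.
Little-endian: lowest address holds the least-significant byte.
So at ascending addresses the bytes are 58 22 B0 15.

58 22 B0 15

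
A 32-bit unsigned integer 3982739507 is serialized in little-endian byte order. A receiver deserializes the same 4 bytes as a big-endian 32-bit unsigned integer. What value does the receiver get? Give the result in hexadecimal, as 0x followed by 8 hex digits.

0x33C863ED

3982739507 in 32-bit hexadecimal is 0xED63C833.
Stored little-endian, the bytes at ascending addresses are 33 C8 63 ED.
Read back as big-endian, the last byte is least significant, giving 0x33C863ED.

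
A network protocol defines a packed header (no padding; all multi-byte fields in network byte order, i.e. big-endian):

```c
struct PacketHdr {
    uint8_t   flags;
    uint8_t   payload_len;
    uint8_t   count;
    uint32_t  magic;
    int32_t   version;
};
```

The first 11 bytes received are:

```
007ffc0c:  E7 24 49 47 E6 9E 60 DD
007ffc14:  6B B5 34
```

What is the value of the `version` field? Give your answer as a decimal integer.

`version` follows `flags` (1 B), `payload_len` (1 B), `count` (1 B), `magic` (4 B), so it starts at offset 1 + 1 + 1 + 4 = 7 and occupies 4 bytes.
Bytes at offsets 7..10: DD 6B B5 34.
Big-endian: lowest address holds the most-significant byte.
The bytes are already most-significant first: 0xDD6BB534.
Top bit is set, so as a signed 32-bit value this is 0xDD6BB534 − 2^32 = -580143820.

-580143820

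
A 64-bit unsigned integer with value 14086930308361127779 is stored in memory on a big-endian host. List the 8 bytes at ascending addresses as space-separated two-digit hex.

14086930308361127779 in hexadecimal, padded to 64 bits, is 0xC37ED47ACD8C8763.
Split into bytes (most-significant first): C3 7E D4 7A CD 8C 87 63.
Big-endian: lowest address holds the most-significant byte.
So the memory order matches the most-significant-first order: C3 7E D4 7A CD 8C 87 63.

C3 7E D4 7A CD 8C 87 63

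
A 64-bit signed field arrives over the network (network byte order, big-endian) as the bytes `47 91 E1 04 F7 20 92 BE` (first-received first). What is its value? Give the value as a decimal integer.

5157150459758154430

In big-endian order the high byte comes first in memory.
The bytes are already most-significant first: 0x4791E104F72092BE.
0x4791E104F72092BE = 5157150459758154430.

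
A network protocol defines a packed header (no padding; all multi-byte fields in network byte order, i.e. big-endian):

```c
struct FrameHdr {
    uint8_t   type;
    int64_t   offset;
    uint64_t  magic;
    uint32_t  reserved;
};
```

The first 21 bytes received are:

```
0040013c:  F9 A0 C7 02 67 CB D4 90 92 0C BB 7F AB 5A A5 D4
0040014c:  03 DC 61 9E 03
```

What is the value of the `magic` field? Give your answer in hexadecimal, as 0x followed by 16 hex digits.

0x0CBB7FAB5AA5D403

`magic` follows `type` (1 B), `offset` (8 B), so it starts at offset 1 + 8 = 9 and occupies 8 bytes.
Bytes at offsets 9..16: 0C BB 7F AB 5A A5 D4 03.
Big-endian: lowest address holds the most-significant byte.
The bytes are already most-significant first: 0x0CBB7FAB5AA5D403.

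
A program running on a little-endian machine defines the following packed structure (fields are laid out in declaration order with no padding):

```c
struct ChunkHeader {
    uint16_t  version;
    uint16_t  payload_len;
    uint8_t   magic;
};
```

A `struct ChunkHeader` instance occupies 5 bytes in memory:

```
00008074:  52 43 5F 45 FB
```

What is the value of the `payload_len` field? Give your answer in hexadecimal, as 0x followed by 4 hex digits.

0x455F

`payload_len` follows `version` (2 bytes), so it starts at byte offset 2 and occupies 2 bytes.
Bytes at offsets 2..3: 5F 45.
Little-endian: lowest address holds the least-significant byte.
Reassemble most-significant byte first: 45 5F → 0x455F.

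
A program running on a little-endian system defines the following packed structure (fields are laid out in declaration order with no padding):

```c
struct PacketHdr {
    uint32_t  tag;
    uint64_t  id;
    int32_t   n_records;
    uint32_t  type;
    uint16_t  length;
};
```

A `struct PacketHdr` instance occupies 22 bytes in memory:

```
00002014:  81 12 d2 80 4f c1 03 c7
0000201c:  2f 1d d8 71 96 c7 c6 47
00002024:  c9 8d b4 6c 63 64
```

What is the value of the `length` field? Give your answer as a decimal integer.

`length` follows `tag` (4 B), `id` (8 B), `n_records` (4 B), `type` (4 B), so it starts at offset 4 + 8 + 4 + 4 = 20 and occupies 2 bytes.
Bytes at offsets 20..21: 63 64.
In little-endian order the low byte comes first in memory.
Reassemble most-significant byte first: 64 63 → 0x6463.
0x6463 = 25699.

25699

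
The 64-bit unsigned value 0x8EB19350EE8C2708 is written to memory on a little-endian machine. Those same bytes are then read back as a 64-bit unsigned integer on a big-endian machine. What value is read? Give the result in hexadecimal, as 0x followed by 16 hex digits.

Stored little-endian, the bytes at ascending addresses are 08 27 8C EE 50 93 B1 8E.
Read back as big-endian, the last byte is least significant, giving 0x08278CEE5093B18E.

0x08278CEE5093B18E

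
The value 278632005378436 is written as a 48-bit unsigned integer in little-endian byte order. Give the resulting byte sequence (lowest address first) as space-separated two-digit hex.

278632005378436 in hexadecimal, padded to 48 bits, is 0xFD6A11B42184.
Split into bytes (most-significant first): FD 6A 11 B4 21 84.
Little-endian: lowest address holds the least-significant byte.
So at ascending addresses the bytes are 84 21 B4 11 6A FD.

84 21 B4 11 6A FD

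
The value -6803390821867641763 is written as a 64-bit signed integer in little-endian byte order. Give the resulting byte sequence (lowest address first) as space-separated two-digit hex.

Two's complement of -6803390821867641763 in 64 bits: 6803390821867641763 = 0x5E6A7FE81592DBA3; invert → 0xA1958017EA6D245C; add 1 → 0xA1958017EA6D245D.
Split into bytes (most-significant first): A1 95 80 17 EA 6D 24 5D.
Little-endian stores the least-significant byte at the lowest address.
So at ascending addresses the bytes are 5D 24 6D EA 17 80 95 A1.

5D 24 6D EA 17 80 95 A1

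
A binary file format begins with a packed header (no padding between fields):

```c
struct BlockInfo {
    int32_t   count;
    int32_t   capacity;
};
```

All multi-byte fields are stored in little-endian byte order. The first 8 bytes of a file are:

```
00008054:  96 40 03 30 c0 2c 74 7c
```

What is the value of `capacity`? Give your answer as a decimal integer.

2087988416

`capacity` follows `count` (4 bytes), so it starts at byte offset 4 and occupies 4 bytes.
Bytes at offsets 4..7: C0 2C 74 7C.
Little-endian: lowest address holds the least-significant byte.
Reassemble most-significant byte first: 7C 74 2C C0 → 0x7C742CC0.
0x7C742CC0 = 2087988416.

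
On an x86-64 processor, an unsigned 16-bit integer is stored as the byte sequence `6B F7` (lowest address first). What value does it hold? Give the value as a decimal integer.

In little-endian order the low byte comes first in memory.
Reassemble most-significant byte first: F7 6B → 0xF76B.
0xF76B = 63339.

63339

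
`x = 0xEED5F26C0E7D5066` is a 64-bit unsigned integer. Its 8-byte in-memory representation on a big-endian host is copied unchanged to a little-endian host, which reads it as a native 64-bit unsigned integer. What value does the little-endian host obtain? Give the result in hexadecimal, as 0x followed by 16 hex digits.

0x66507D0E6CF2D5EE

Stored big-endian, the bytes at ascending addresses are EE D5 F2 6C 0E 7D 50 66.
Read back as little-endian, the first byte is least significant, giving 0x66507D0E6CF2D5EE.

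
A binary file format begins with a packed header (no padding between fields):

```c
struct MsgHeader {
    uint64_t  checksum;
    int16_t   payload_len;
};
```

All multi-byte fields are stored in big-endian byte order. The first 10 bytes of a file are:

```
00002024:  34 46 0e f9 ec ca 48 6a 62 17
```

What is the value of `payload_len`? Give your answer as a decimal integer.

25111

`payload_len` follows `checksum` (8 bytes), so it starts at byte offset 8 and occupies 2 bytes.
Bytes at offsets 8..9: 62 17.
Big-endian: lowest address holds the most-significant byte.
The bytes are already most-significant first: 0x6217.
0x6217 = 25111.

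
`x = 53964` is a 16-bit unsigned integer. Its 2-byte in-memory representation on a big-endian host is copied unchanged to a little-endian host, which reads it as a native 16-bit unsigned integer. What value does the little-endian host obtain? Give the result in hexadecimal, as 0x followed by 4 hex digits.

53964 in 16-bit hexadecimal is 0xD2CC.
Stored big-endian, the bytes at ascending addresses are D2 CC.
Read back as little-endian, the first byte is least significant, giving 0xCCD2.

0xCCD2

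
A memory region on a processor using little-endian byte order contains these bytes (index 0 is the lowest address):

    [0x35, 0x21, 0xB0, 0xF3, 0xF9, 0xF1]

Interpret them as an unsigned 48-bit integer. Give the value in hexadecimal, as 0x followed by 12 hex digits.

0xF1F9F3B02135

Little-endian stores the least-significant byte at the lowest address.
Reassemble most-significant byte first: F1 F9 F3 B0 21 35 → 0xF1F9F3B02135.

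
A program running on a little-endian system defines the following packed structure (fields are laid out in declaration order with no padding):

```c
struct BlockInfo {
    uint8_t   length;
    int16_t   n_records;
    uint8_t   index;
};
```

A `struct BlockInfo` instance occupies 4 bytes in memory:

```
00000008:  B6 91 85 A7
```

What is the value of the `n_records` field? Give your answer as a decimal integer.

`n_records` follows `length` (1 byte), so it starts at byte offset 1 and occupies 2 bytes.
Bytes at offsets 1..2: 91 85.
Little-endian stores the least-significant byte at the lowest address.
Reassemble most-significant byte first: 85 91 → 0x8591.
Top bit is set, so as a signed 16-bit value this is 0x8591 − 2^16 = -31343.

-31343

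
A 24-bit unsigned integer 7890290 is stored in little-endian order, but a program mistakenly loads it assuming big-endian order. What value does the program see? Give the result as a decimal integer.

7497080

7890290 in 24-bit hexadecimal is 0x786572.
Stored little-endian, the bytes at ascending addresses are 72 65 78.
Read back as big-endian, the last byte is least significant, giving 0x726578.
0x726578 = 7497080.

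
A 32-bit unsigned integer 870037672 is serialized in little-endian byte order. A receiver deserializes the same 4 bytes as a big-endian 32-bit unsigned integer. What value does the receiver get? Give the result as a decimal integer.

870037672 in 32-bit hexadecimal is 0x33DBB8A8.
Stored little-endian, the bytes at ascending addresses are A8 B8 DB 33.
Read back as big-endian, the last byte is least significant, giving 0xA8B8DB33.
0xA8B8DB33 = 2830687027.

2830687027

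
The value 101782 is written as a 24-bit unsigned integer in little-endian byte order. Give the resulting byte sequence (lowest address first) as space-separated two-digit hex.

101782 in hexadecimal, padded to 24 bits, is 0x018D96.
Split into bytes (most-significant first): 01 8D 96.
In little-endian order the low byte comes first in memory.
So at ascending addresses the bytes are 96 8D 01.

96 8D 01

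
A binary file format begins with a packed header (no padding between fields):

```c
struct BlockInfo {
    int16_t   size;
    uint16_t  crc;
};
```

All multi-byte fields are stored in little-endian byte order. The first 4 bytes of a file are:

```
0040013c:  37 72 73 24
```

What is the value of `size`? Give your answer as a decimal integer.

29239

`size` is the first field, at byte offset 0, occupying 2 bytes.
Bytes at offsets 0..1: 37 72.
Little-endian: lowest address holds the least-significant byte.
Reassemble most-significant byte first: 72 37 → 0x7237.
0x7237 = 29239.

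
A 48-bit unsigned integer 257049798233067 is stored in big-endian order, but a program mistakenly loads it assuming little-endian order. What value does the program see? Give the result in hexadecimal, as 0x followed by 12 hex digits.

257049798233067 in 48-bit hexadecimal is 0xE9C911E9CBEB.
Stored big-endian, the bytes at ascending addresses are E9 C9 11 E9 CB EB.
Read back as little-endian, the first byte is least significant, giving 0xEBCBE911C9E9.

0xEBCBE911C9E9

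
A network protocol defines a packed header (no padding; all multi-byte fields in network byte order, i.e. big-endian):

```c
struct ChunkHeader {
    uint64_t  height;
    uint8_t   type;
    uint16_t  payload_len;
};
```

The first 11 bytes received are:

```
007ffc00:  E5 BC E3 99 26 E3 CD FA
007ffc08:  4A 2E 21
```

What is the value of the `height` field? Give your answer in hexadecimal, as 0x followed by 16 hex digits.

0xE5BCE39926E3CDFA

`height` is the first field, at byte offset 0, occupying 8 bytes.
Bytes at offsets 0..7: E5 BC E3 99 26 E3 CD FA.
Big-endian stores the most-significant byte at the lowest address.
The bytes are already most-significant first: 0xE5BCE39926E3CDFA.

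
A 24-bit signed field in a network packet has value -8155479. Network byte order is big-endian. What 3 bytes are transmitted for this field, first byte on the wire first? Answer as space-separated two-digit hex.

83 8E A9

Two's complement of -8155479 in 24 bits: 8155479 = 0x7C7157; invert → 0x838EA8; add 1 → 0x838EA9.
Split into bytes (most-significant first): 83 8E A9.
In big-endian order the high byte comes first in memory.
So the memory order matches the most-significant-first order: 83 8E A9.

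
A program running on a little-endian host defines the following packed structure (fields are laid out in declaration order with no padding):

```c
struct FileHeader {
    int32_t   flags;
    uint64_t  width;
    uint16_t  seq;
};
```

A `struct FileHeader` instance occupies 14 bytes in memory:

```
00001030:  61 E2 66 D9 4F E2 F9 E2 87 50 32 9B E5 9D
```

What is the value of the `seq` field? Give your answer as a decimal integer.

`seq` follows `flags` (4 B), `width` (8 B), so it starts at offset 4 + 8 = 12 and occupies 2 bytes.
Bytes at offsets 12..13: E5 9D.
Little-endian stores the least-significant byte at the lowest address.
Reassemble most-significant byte first: 9D E5 → 0x9DE5.
0x9DE5 = 40421.

40421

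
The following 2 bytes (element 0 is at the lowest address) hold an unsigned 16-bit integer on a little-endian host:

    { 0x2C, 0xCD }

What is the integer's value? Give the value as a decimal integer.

Little-endian: lowest address holds the least-significant byte.
Reassemble most-significant byte first: CD 2C → 0xCD2C.
0xCD2C = 52524.

52524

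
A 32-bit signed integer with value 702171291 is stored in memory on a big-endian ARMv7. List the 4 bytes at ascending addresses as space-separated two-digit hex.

29 DA 48 9B

702171291 in hexadecimal, padded to 32 bits, is 0x29DA489B.
Split into bytes (most-significant first): 29 DA 48 9B.
Big-endian stores the most-significant byte at the lowest address.
So the memory order matches the most-significant-first order: 29 DA 48 9B.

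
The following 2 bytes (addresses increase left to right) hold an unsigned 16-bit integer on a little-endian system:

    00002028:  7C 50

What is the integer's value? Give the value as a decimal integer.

20604

Little-endian: lowest address holds the least-significant byte.
Reassemble most-significant byte first: 50 7C → 0x507C.
0x507C = 20604.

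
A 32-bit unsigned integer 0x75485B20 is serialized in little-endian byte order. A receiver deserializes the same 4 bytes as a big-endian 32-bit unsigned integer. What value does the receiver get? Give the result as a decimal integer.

Stored little-endian, the bytes at ascending addresses are 20 5B 48 75.
Read back as big-endian, the last byte is least significant, giving 0x205B4875.
0x205B4875 = 542853237.

542853237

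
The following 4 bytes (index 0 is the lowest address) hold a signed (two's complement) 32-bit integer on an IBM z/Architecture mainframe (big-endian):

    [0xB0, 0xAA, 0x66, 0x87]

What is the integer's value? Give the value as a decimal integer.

-1331009913

Big-endian stores the most-significant byte at the lowest address.
The bytes are already most-significant first: 0xB0AA6687.
Top bit is set, so as a signed 32-bit value this is 0xB0AA6687 − 2^32 = -1331009913.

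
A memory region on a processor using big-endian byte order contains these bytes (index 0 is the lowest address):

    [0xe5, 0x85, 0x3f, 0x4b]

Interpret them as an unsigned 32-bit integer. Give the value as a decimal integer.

3850714955

Big-endian: lowest address holds the most-significant byte.
The bytes are already most-significant first: 0xE5853F4B.
0xE5853F4B = 3850714955.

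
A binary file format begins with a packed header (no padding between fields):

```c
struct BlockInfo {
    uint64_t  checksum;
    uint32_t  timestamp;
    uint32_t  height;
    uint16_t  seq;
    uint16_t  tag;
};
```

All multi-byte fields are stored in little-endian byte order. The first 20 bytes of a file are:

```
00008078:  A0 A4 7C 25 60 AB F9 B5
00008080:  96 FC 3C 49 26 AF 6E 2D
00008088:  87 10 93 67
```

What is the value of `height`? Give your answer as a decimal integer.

762228518

`height` follows `checksum` (8 B), `timestamp` (4 B), so it starts at offset 8 + 4 = 12 and occupies 4 bytes.
Bytes at offsets 12..15: 26 AF 6E 2D.
Little-endian stores the least-significant byte at the lowest address.
Reassemble most-significant byte first: 2D 6E AF 26 → 0x2D6EAF26.
0x2D6EAF26 = 762228518.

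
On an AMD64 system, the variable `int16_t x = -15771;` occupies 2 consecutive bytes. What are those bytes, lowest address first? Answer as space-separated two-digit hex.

Two's complement of -15771 in 16 bits: 15771 = 0x3D9B; invert → 0xC264; add 1 → 0xC265.
Split into bytes (most-significant first): C2 65.
In little-endian order the low byte comes first in memory.
So at ascending addresses the bytes are 65 C2.

65 C2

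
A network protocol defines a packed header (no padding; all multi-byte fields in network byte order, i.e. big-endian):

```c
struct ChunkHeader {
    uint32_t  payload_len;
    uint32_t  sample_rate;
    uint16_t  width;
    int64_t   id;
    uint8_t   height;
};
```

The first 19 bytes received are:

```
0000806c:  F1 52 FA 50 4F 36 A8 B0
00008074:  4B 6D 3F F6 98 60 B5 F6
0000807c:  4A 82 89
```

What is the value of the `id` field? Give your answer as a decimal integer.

`id` follows `payload_len` (4 B), `sample_rate` (4 B), `width` (2 B), so it starts at offset 4 + 4 + 2 = 10 and occupies 8 bytes.
Bytes at offsets 10..17: 3F F6 98 60 B5 F6 4A 82.
Big-endian: lowest address holds the most-significant byte.
The bytes are already most-significant first: 0x3FF69860B5F64A82.
0x3FF69860B5F64A82 = 4609038809797380738.

4609038809797380738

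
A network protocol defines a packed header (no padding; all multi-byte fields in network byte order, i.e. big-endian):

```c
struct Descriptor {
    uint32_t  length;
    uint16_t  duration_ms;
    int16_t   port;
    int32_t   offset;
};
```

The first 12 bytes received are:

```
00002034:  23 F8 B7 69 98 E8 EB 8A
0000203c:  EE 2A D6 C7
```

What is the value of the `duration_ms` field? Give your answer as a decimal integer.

`duration_ms` follows `length` (4 bytes), so it starts at byte offset 4 and occupies 2 bytes.
Bytes at offsets 4..5: 98 E8.
In big-endian order the high byte comes first in memory.
The bytes are already most-significant first: 0x98E8.
0x98E8 = 39144.

39144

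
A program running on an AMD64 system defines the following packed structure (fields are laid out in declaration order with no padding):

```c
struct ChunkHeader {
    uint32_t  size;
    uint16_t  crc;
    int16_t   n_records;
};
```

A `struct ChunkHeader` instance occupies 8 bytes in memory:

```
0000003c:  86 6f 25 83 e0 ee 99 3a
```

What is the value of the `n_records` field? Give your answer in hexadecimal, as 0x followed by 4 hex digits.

0x3A99

`n_records` follows `size` (4 B), `crc` (2 B), so it starts at offset 4 + 2 = 6 and occupies 2 bytes.
Bytes at offsets 6..7: 99 3A.
Little-endian: lowest address holds the least-significant byte.
Reassemble most-significant byte first: 3A 99 → 0x3A99.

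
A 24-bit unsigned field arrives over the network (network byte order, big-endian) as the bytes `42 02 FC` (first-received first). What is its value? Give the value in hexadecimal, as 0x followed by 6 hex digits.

Big-endian: lowest address holds the most-significant byte.
The bytes are already most-significant first: 0x4202FC.

0x4202FC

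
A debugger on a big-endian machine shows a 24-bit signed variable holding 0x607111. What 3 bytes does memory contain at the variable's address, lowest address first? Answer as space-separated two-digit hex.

Split into bytes (most-significant first): 60 71 11.
Big-endian: lowest address holds the most-significant byte.
So the memory order matches the most-significant-first order: 60 71 11.

60 71 11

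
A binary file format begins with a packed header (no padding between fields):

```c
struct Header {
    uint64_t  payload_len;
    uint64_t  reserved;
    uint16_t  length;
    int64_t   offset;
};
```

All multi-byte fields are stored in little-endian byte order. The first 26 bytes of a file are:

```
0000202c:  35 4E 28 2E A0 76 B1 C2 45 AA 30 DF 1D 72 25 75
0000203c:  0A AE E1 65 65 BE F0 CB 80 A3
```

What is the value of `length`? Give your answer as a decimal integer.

`length` follows `payload_len` (8 B), `reserved` (8 B), so it starts at offset 8 + 8 = 16 and occupies 2 bytes.
Bytes at offsets 16..17: 0A AE.
Little-endian: lowest address holds the least-significant byte.
Reassemble most-significant byte first: AE 0A → 0xAE0A.
0xAE0A = 44554.

44554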